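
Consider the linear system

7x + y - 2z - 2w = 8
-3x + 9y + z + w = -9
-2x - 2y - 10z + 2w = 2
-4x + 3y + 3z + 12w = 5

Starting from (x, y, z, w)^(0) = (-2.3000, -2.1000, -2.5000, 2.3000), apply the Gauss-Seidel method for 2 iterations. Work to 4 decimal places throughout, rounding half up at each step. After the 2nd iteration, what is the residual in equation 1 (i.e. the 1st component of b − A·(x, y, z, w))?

Iteration 1:
  x = (8 - (1)·-2.1000 - (-2)·-2.5000 - (-2)·2.3000) / (7) = 1.3857
  y = (-9 - (-3)·1.3857 - (1)·-2.5000 - (1)·2.3000) / (9) = -0.5159
  z = (2 - (-2)·1.3857 - (-2)·-0.5159 - (2)·2.3000) / (-10) = 0.0860
  w = (5 - (-4)·1.3857 - (3)·-0.5159 - (3)·0.0860) / (12) = 0.9860
Iteration 2:
  x = (8 - (1)·-0.5159 - (-2)·0.0860 - (-2)·0.9860) / (7) = 1.5228
  y = (-9 - (-3)·1.5228 - (1)·0.0860 - (1)·0.9860) / (9) = -0.6115
  z = (2 - (-2)·1.5228 - (-2)·-0.6115 - (2)·0.9860) / (-10) = -0.1851
  w = (5 - (-4)·1.5228 - (3)·-0.6115 - (3)·-0.1851) / (12) = 1.1234
Residual b − A·x = (-0.1715, 0.1336, -0.2752, 0.0002)

-0.1715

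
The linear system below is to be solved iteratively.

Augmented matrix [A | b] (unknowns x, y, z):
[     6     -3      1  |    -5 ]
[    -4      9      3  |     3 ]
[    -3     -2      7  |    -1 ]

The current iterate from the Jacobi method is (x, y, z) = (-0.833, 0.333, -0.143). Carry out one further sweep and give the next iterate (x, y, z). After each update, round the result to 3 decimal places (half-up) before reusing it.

(-0.643, 0.011, -0.405)

One sweep:
  x = (-5 - (-3)·0.333 - (1)·-0.143) / (6) = -0.643
  y = (3 - (-4)·-0.833 - (3)·-0.143) / (9) = 0.011
  z = (-1 - (-3)·-0.833 - (-2)·0.333) / (7) = -0.405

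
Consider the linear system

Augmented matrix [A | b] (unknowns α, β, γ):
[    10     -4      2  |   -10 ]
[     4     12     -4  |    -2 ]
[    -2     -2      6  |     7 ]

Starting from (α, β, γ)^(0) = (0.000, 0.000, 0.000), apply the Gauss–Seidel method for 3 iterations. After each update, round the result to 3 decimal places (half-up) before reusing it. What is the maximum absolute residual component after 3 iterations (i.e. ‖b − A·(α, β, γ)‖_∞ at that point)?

Iteration 1:
  α = (-10 - (-4)·0.000 - (2)·0.000) / (10) = -1.000
  β = (-2 - (4)·-1.000 - (-4)·0.000) / (12) = 0.167
  γ = (7 - (-2)·-1.000 - (-2)·0.167) / (6) = 0.889
Iteration 2:
  α = (-10 - (-4)·0.167 - (2)·0.889) / (10) = -1.111
  β = (-2 - (4)·-1.111 - (-4)·0.889) / (12) = 0.500
  γ = (7 - (-2)·-1.111 - (-2)·0.500) / (6) = 0.963
Iteration 3:
  α = (-10 - (-4)·0.500 - (2)·0.963) / (10) = -0.993
  β = (-2 - (4)·-0.993 - (-4)·0.963) / (12) = 0.485
  γ = (7 - (-2)·-0.993 - (-2)·0.485) / (6) = 0.997
Residual b − A·x = (-0.124, 0.140, 0.002); ∞-norm = 0.140

0.140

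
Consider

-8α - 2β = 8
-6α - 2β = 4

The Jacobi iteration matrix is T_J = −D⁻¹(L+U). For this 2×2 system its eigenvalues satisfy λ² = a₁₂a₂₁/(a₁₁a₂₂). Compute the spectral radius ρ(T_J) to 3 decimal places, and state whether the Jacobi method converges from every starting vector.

0.866

a₁₂a₂₁/(a₁₁a₂₂) = (-2)·(-6) / ((-8)·(-2)) = 0.750000
ρ = √|0.750000| = √0.750000 = 0.866
ρ < 1, so Jacobi converges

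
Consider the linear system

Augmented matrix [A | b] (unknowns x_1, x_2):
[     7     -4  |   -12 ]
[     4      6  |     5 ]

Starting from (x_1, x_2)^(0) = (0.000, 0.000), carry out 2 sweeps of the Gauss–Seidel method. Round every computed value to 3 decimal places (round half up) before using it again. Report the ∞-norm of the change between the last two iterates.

1.129

Iteration 1:
  x_1 = (-12 - (-4)·0.000) / (7) = -1.714
  x_2 = (5 - (4)·-1.714) / (6) = 1.976
Iteration 2:
  x_1 = (-12 - (-4)·1.976) / (7) = -0.585
  x_2 = (5 - (4)·-0.585) / (6) = 1.223
Change: (1.129, -0.753) → max |·| = 1.129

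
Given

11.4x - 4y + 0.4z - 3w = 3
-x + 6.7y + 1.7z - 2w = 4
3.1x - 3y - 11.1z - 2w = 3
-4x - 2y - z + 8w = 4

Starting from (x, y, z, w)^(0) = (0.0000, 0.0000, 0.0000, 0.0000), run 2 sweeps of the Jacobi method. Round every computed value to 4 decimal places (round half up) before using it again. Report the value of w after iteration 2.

Iteration 1:
  x = (3 - (-4)·0.0000 - (0.4)·0.0000 - (-3)·0.0000) / (11.4) = 0.2632
  y = (4 - (-1)·0.0000 - (1.7)·0.0000 - (-2)·0.0000) / (6.7) = 0.5970
  z = (3 - (3.1)·0.0000 - (-3)·0.0000 - (-2)·0.0000) / (-11.1) = -0.2703
  w = (4 - (-4)·0.0000 - (-2)·0.0000 - (-1)·0.0000) / (8) = 0.5000
Iteration 2:
  x = (3 - (-4)·0.5970 - (0.4)·-0.2703 - (-3)·0.5000) / (11.4) = 0.6137
  y = (4 - (-1)·0.2632 - (1.7)·-0.2703 - (-2)·0.5000) / (6.7) = 0.8541
  z = (3 - (3.1)·0.2632 - (-3)·0.5970 - (-2)·0.5000) / (-11.1) = -0.4482
  w = (4 - (-4)·0.2632 - (-2)·0.5970 - (-1)·-0.2703) / (8) = 0.7471

0.7471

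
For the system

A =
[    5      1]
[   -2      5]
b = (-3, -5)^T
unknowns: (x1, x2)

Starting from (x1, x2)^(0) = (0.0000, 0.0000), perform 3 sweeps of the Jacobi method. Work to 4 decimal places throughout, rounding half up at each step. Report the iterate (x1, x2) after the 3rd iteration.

(-0.3520, -1.1600)

Iteration 1:
  x1 = (-3 - (1)·0.0000) / (5) = -0.6000
  x2 = (-5 - (-2)·0.0000) / (5) = -1.0000
Iteration 2:
  x1 = (-3 - (1)·-1.0000) / (5) = -0.4000
  x2 = (-5 - (-2)·-0.6000) / (5) = -1.2400
Iteration 3:
  x1 = (-3 - (1)·-1.2400) / (5) = -0.3520
  x2 = (-5 - (-2)·-0.4000) / (5) = -1.1600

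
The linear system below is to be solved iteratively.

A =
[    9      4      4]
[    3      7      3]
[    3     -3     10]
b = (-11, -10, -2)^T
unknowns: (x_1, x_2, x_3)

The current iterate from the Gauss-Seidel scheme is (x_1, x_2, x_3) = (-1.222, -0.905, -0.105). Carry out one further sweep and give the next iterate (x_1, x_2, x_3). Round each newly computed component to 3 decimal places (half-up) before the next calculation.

One sweep:
  x_1 = (-11 - (4)·-0.905 - (4)·-0.105) / (9) = -0.773
  x_2 = (-10 - (3)·-0.773 - (3)·-0.105) / (7) = -1.052
  x_3 = (-2 - (3)·-0.773 - (-3)·-1.052) / (10) = -0.284

(-0.773, -1.052, -0.284)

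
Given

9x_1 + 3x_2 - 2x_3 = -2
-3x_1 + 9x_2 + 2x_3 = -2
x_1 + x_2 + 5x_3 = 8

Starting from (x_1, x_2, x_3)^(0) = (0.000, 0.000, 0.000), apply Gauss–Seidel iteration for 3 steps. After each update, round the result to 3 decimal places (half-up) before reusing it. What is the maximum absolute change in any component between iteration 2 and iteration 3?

0.062

Iteration 1:
  x_1 = (-2 - (3)·0.000 - (-2)·0.000) / (9) = -0.222
  x_2 = (-2 - (-3)·-0.222 - (2)·0.000) / (9) = -0.296
  x_3 = (8 - (1)·-0.222 - (1)·-0.296) / (5) = 1.704
Iteration 2:
  x_1 = (-2 - (3)·-0.296 - (-2)·1.704) / (9) = 0.255
  x_2 = (-2 - (-3)·0.255 - (2)·1.704) / (9) = -0.516
  x_3 = (8 - (1)·0.255 - (1)·-0.516) / (5) = 1.652
Iteration 3:
  x_1 = (-2 - (3)·-0.516 - (-2)·1.652) / (9) = 0.317
  x_2 = (-2 - (-3)·0.317 - (2)·1.652) / (9) = -0.484
  x_3 = (8 - (1)·0.317 - (1)·-0.484) / (5) = 1.633
Change: (0.062, 0.032, -0.019) → max |·| = 0.062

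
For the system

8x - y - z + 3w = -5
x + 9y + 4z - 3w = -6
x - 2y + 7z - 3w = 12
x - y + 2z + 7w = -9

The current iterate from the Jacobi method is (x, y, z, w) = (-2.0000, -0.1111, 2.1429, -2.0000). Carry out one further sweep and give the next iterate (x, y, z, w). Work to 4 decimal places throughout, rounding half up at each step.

(0.3790, -2.0635, 1.1111, -1.6281)

One sweep:
  x = (-5 - (-1)·-0.1111 - (-1)·2.1429 - (3)·-2.0000) / (8) = 0.3790
  y = (-6 - (1)·-2.0000 - (4)·2.1429 - (-3)·-2.0000) / (9) = -2.0635
  z = (12 - (1)·-2.0000 - (-2)·-0.1111 - (-3)·-2.0000) / (7) = 1.1111
  w = (-9 - (1)·-2.0000 - (-1)·-0.1111 - (2)·2.1429) / (7) = -1.6281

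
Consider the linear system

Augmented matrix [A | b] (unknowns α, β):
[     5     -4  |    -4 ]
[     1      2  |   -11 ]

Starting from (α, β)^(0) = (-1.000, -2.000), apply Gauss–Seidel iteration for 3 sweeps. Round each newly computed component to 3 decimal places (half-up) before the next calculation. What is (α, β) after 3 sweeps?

Iteration 1:
  α = (-4 - (-4)·-2.000) / (5) = -2.400
  β = (-11 - (1)·-2.400) / (2) = -4.300
Iteration 2:
  α = (-4 - (-4)·-4.300) / (5) = -4.240
  β = (-11 - (1)·-4.240) / (2) = -3.380
Iteration 3:
  α = (-4 - (-4)·-3.380) / (5) = -3.504
  β = (-11 - (1)·-3.504) / (2) = -3.748

(-3.504, -3.748)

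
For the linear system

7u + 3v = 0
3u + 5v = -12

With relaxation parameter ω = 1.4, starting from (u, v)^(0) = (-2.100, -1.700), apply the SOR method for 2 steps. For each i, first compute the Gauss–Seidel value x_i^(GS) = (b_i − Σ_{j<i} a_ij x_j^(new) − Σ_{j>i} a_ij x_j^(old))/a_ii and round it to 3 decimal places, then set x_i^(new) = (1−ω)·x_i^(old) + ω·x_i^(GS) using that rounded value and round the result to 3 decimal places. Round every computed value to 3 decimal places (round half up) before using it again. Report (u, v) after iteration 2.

(1.802, -3.176)

Iteration 1:
  u: GS value = (0 - (3)·-1.700) / (7) = 0.729;  u ← (1−ω)·-2.100 + ω·0.729 = 1.861
  v: GS value = (-12 - (3)·1.861) / (5) = -3.517;  v ← (1−ω)·-1.700 + ω·-3.517 = -4.244
Iteration 2:
  u: GS value = (0 - (3)·-4.244) / (7) = 1.819;  u ← (1−ω)·1.861 + ω·1.819 = 1.802
  v: GS value = (-12 - (3)·1.802) / (5) = -3.481;  v ← (1−ω)·-4.244 + ω·-3.481 = -3.176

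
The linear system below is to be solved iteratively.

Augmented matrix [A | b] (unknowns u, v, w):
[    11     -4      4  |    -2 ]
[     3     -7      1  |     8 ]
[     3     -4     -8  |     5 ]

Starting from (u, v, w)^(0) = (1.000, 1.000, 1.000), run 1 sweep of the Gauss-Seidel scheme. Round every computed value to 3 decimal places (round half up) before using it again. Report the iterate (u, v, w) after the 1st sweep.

(-0.182, -1.078, -0.154)

Iteration 1:
  u = (-2 - (-4)·1.000 - (4)·1.000) / (11) = -0.182
  v = (8 - (3)·-0.182 - (1)·1.000) / (-7) = -1.078
  w = (5 - (3)·-0.182 - (-4)·-1.078) / (-8) = -0.154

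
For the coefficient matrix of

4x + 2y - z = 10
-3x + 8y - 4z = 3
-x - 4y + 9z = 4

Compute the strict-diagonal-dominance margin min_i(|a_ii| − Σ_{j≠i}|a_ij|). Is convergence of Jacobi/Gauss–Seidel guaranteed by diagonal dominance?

row 1: |4| − (2+1) = 1
row 2: |8| − (3+4) = 1
row 3: |9| − (1+4) = 4
minimum over rows = 1 → strictly diagonally dominant (convergence guaranteed)

1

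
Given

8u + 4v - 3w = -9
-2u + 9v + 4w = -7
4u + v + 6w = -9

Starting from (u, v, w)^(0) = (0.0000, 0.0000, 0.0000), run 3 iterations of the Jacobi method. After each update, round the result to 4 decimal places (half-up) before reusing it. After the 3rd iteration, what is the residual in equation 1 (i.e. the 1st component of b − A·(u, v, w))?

1.8569

Iteration 1:
  u = (-9 - (4)·0.0000 - (-3)·0.0000) / (8) = -1.1250
  v = (-7 - (-2)·0.0000 - (4)·0.0000) / (9) = -0.7778
  w = (-9 - (4)·0.0000 - (1)·0.0000) / (6) = -1.5000
Iteration 2:
  u = (-9 - (4)·-0.7778 - (-3)·-1.5000) / (8) = -1.2986
  v = (-7 - (-2)·-1.1250 - (4)·-1.5000) / (9) = -0.3611
  w = (-9 - (4)·-1.1250 - (1)·-0.7778) / (6) = -0.6204
Iteration 3:
  u = (-9 - (4)·-0.3611 - (-3)·-0.6204) / (8) = -1.1771
  v = (-7 - (-2)·-1.2986 - (4)·-0.6204) / (9) = -0.7906
  w = (-9 - (4)·-1.2986 - (1)·-0.3611) / (6) = -0.5741
Residual b − A·x = (1.8569, 0.0576, -0.0564)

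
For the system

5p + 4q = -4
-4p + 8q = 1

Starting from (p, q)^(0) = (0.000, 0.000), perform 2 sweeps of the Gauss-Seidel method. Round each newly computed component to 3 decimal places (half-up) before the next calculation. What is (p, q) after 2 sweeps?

(-0.580, -0.165)

Iteration 1:
  p = (-4 - (4)·0.000) / (5) = -0.800
  q = (1 - (-4)·-0.800) / (8) = -0.275
Iteration 2:
  p = (-4 - (4)·-0.275) / (5) = -0.580
  q = (1 - (-4)·-0.580) / (8) = -0.165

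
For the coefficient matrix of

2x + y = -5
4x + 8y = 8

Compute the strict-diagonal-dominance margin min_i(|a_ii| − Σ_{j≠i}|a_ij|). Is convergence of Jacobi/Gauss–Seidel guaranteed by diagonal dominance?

row 1: |2| − (1) = 1
row 2: |8| − (4) = 4
minimum over rows = 1 → strictly diagonally dominant (convergence guaranteed)

1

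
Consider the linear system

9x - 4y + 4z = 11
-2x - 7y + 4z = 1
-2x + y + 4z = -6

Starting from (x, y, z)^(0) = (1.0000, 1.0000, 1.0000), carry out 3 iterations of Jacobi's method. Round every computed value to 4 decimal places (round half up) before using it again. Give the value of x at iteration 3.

1.0970

Iteration 1:
  x = (11 - (-4)·1.0000 - (4)·1.0000) / (9) = 1.2222
  y = (1 - (-2)·1.0000 - (4)·1.0000) / (-7) = 0.1429
  z = (-6 - (-2)·1.0000 - (1)·1.0000) / (4) = -1.2500
Iteration 2:
  x = (11 - (-4)·0.1429 - (4)·-1.2500) / (9) = 1.8413
  y = (1 - (-2)·1.2222 - (4)·-1.2500) / (-7) = -1.2063
  z = (-6 - (-2)·1.2222 - (1)·0.1429) / (4) = -0.9246
Iteration 3:
  x = (11 - (-4)·-1.2063 - (4)·-0.9246) / (9) = 1.0970
  y = (1 - (-2)·1.8413 - (4)·-0.9246) / (-7) = -1.1973
  z = (-6 - (-2)·1.8413 - (1)·-1.2063) / (4) = -0.2778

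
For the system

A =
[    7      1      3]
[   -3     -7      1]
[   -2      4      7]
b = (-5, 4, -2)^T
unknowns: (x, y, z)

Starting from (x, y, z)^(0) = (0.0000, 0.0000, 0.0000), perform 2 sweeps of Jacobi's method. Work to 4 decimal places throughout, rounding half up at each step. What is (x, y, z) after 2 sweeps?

(-0.5102, -0.3061, -0.1633)

Iteration 1:
  x = (-5 - (1)·0.0000 - (3)·0.0000) / (7) = -0.7143
  y = (4 - (-3)·0.0000 - (1)·0.0000) / (-7) = -0.5714
  z = (-2 - (-2)·0.0000 - (4)·0.0000) / (7) = -0.2857
Iteration 2:
  x = (-5 - (1)·-0.5714 - (3)·-0.2857) / (7) = -0.5102
  y = (4 - (-3)·-0.7143 - (1)·-0.2857) / (-7) = -0.3061
  z = (-2 - (-2)·-0.7143 - (4)·-0.5714) / (7) = -0.1633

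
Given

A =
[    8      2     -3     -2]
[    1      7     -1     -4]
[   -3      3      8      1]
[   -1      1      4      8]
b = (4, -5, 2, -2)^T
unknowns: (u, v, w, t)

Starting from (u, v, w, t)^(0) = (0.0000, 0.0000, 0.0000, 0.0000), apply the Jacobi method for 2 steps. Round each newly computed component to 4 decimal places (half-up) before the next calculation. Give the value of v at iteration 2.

Iteration 1:
  u = (4 - (2)·0.0000 - (-3)·0.0000 - (-2)·0.0000) / (8) = 0.5000
  v = (-5 - (1)·0.0000 - (-1)·0.0000 - (-4)·0.0000) / (7) = -0.7143
  w = (2 - (-3)·0.0000 - (3)·0.0000 - (1)·0.0000) / (8) = 0.2500
  t = (-2 - (-1)·0.0000 - (1)·0.0000 - (4)·0.0000) / (8) = -0.2500
Iteration 2:
  u = (4 - (2)·-0.7143 - (-3)·0.2500 - (-2)·-0.2500) / (8) = 0.7098
  v = (-5 - (1)·0.5000 - (-1)·0.2500 - (-4)·-0.2500) / (7) = -0.8929
  w = (2 - (-3)·0.5000 - (3)·-0.7143 - (1)·-0.2500) / (8) = 0.7366
  t = (-2 - (-1)·0.5000 - (1)·-0.7143 - (4)·0.2500) / (8) = -0.2232

-0.8929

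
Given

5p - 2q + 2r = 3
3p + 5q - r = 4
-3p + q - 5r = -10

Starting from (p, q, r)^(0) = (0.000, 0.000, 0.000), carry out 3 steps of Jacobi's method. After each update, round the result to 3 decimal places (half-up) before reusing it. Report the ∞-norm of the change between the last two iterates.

0.296

Iteration 1:
  p = (3 - (-2)·0.000 - (2)·0.000) / (5) = 0.600
  q = (4 - (3)·0.000 - (-1)·0.000) / (5) = 0.800
  r = (-10 - (-3)·0.000 - (1)·0.000) / (-5) = 2.000
Iteration 2:
  p = (3 - (-2)·0.800 - (2)·2.000) / (5) = 0.120
  q = (4 - (3)·0.600 - (-1)·2.000) / (5) = 0.840
  r = (-10 - (-3)·0.600 - (1)·0.800) / (-5) = 1.800
Iteration 3:
  p = (3 - (-2)·0.840 - (2)·1.800) / (5) = 0.216
  q = (4 - (3)·0.120 - (-1)·1.800) / (5) = 1.088
  r = (-10 - (-3)·0.120 - (1)·0.840) / (-5) = 2.096
Change: (0.096, 0.248, 0.296) → max |·| = 0.296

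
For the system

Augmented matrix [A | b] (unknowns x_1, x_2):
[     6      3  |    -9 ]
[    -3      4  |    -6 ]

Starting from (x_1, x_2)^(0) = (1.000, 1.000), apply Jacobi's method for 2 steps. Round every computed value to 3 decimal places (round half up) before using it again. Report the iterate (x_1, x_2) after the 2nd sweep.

Iteration 1:
  x_1 = (-9 - (3)·1.000) / (6) = -2.000
  x_2 = (-6 - (-3)·1.000) / (4) = -0.750
Iteration 2:
  x_1 = (-9 - (3)·-0.750) / (6) = -1.125
  x_2 = (-6 - (-3)·-2.000) / (4) = -3.000

(-1.125, -3.000)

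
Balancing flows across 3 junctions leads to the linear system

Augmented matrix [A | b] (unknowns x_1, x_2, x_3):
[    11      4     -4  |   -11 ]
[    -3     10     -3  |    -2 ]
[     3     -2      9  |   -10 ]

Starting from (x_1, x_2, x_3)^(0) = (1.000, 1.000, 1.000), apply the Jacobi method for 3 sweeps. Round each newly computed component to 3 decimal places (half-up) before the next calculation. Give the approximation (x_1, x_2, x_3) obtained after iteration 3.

Iteration 1:
  x_1 = (-11 - (4)·1.000 - (-4)·1.000) / (11) = -1.000
  x_2 = (-2 - (-3)·1.000 - (-3)·1.000) / (10) = 0.400
  x_3 = (-10 - (3)·1.000 - (-2)·1.000) / (9) = -1.222
Iteration 2:
  x_1 = (-11 - (4)·0.400 - (-4)·-1.222) / (11) = -1.590
  x_2 = (-2 - (-3)·-1.000 - (-3)·-1.222) / (10) = -0.867
  x_3 = (-10 - (3)·-1.000 - (-2)·0.400) / (9) = -0.689
Iteration 3:
  x_1 = (-11 - (4)·-0.867 - (-4)·-0.689) / (11) = -0.935
  x_2 = (-2 - (-3)·-1.590 - (-3)·-0.689) / (10) = -0.884
  x_3 = (-10 - (3)·-1.590 - (-2)·-0.867) / (9) = -0.774

(-0.935, -0.884, -0.774)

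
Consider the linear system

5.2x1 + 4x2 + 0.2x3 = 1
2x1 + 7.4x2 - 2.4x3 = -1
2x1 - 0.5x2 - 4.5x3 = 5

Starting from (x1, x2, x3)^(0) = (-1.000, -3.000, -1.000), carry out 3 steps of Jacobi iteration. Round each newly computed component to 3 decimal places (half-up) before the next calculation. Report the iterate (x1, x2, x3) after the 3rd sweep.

Iteration 1:
  x1 = (1 - (4)·-3.000 - (0.2)·-1.000) / (5.2) = 2.538
  x2 = (-1 - (2)·-1.000 - (-2.4)·-1.000) / (7.4) = -0.189
  x3 = (5 - (2)·-1.000 - (-0.5)·-3.000) / (-4.5) = -1.222
Iteration 2:
  x1 = (1 - (4)·-0.189 - (0.2)·-1.222) / (5.2) = 0.385
  x2 = (-1 - (2)·2.538 - (-2.4)·-1.222) / (7.4) = -1.217
  x3 = (5 - (2)·2.538 - (-0.5)·-0.189) / (-4.5) = 0.038
Iteration 3:
  x1 = (1 - (4)·-1.217 - (0.2)·0.038) / (5.2) = 1.127
  x2 = (-1 - (2)·0.385 - (-2.4)·0.038) / (7.4) = -0.227
  x3 = (5 - (2)·0.385 - (-0.5)·-1.217) / (-4.5) = -0.805

(1.127, -0.227, -0.805)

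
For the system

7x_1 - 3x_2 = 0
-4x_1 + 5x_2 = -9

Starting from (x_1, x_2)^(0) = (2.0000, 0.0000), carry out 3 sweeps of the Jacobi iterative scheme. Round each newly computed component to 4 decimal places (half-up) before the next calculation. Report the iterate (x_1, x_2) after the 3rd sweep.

(-0.7714, -1.8686)

Iteration 1:
  x_1 = (0 - (-3)·0.0000) / (7) = 0.0000
  x_2 = (-9 - (-4)·2.0000) / (5) = -0.2000
Iteration 2:
  x_1 = (0 - (-3)·-0.2000) / (7) = -0.0857
  x_2 = (-9 - (-4)·0.0000) / (5) = -1.8000
Iteration 3:
  x_1 = (0 - (-3)·-1.8000) / (7) = -0.7714
  x_2 = (-9 - (-4)·-0.0857) / (5) = -1.8686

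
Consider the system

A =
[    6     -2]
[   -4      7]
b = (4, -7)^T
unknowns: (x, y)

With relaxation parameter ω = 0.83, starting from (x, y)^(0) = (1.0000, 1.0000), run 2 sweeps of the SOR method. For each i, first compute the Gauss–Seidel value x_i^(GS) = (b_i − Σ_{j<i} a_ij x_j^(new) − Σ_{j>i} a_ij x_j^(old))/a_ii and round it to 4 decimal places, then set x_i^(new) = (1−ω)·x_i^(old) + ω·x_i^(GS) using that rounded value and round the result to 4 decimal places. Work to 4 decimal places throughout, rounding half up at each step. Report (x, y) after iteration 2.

Iteration 1:
  x: GS value = (4 - (-2)·1.0000) / (6) = 1.0000;  x ← (1−ω)·1.0000 + ω·1.0000 = 1.0000
  y: GS value = (-7 - (-4)·1.0000) / (7) = -0.4286;  y ← (1−ω)·1.0000 + ω·-0.4286 = -0.1857
Iteration 2:
  x: GS value = (4 - (-2)·-0.1857) / (6) = 0.6048;  x ← (1−ω)·1.0000 + ω·0.6048 = 0.6720
  y: GS value = (-7 - (-4)·0.6720) / (7) = -0.6160;  y ← (1−ω)·-0.1857 + ω·-0.6160 = -0.5428

(0.6720, -0.5428)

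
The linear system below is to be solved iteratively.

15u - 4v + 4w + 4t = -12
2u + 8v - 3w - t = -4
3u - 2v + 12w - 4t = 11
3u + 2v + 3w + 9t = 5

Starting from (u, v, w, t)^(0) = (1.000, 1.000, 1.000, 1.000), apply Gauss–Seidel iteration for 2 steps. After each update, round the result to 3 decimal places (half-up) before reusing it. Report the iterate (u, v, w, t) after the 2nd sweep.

Iteration 1:
  u = (-12 - (-4)·1.000 - (4)·1.000 - (4)·1.000) / (15) = -1.067
  v = (-4 - (2)·-1.067 - (-3)·1.000 - (-1)·1.000) / (8) = 0.267
  w = (11 - (3)·-1.067 - (-2)·0.267 - (-4)·1.000) / (12) = 1.561
  t = (5 - (3)·-1.067 - (2)·0.267 - (3)·1.561) / (9) = 0.332
Iteration 2:
  u = (-12 - (-4)·0.267 - (4)·1.561 - (4)·0.332) / (15) = -1.234
  v = (-4 - (2)·-1.234 - (-3)·1.561 - (-1)·0.332) / (8) = 0.435
  w = (11 - (3)·-1.234 - (-2)·0.435 - (-4)·0.332) / (12) = 1.408
  t = (5 - (3)·-1.234 - (2)·0.435 - (3)·1.408) / (9) = 0.401

(-1.234, 0.435, 1.408, 0.401)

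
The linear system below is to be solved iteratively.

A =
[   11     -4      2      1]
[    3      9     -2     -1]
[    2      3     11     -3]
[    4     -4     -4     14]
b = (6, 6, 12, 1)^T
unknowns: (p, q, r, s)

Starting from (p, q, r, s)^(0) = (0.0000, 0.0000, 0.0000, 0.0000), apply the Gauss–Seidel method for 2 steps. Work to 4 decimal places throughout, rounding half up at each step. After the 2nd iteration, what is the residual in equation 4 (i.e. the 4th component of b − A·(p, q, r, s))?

Iteration 1:
  p = (6 - (-4)·0.0000 - (2)·0.0000 - (1)·0.0000) / (11) = 0.5455
  q = (6 - (3)·0.5455 - (-2)·0.0000 - (-1)·0.0000) / (9) = 0.4848
  r = (12 - (2)·0.5455 - (3)·0.4848 - (-3)·0.0000) / (11) = 0.8595
  s = (1 - (4)·0.5455 - (-4)·0.4848 - (-4)·0.8595) / (14) = 0.2997
Iteration 2:
  p = (6 - (-4)·0.4848 - (2)·0.8595 - (1)·0.2997) / (11) = 0.5382
  q = (6 - (3)·0.5382 - (-2)·0.8595 - (-1)·0.2997) / (9) = 0.7116
  r = (12 - (2)·0.5382 - (3)·0.7116 - (-3)·0.2997) / (11) = 0.8807
  s = (1 - (4)·0.5382 - (-4)·0.7116 - (-4)·0.8807) / (14) = 0.3726
Residual b − A·x = (0.7922, 0.1150, 0.2189, 0.0000)

0.0000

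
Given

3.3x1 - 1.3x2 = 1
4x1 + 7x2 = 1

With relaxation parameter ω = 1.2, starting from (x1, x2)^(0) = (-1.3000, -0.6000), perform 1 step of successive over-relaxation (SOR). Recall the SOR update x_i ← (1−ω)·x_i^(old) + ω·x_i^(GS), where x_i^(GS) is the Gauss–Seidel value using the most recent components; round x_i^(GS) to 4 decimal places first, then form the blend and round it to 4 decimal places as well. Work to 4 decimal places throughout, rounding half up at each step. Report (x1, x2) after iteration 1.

Iteration 1:
  x1: GS value = (1 - (-1.3)·-0.6000) / (3.3) = 0.0667;  x1 ← (1−ω)·-1.3000 + ω·0.0667 = 0.3400
  x2: GS value = (1 - (4)·0.3400) / (7) = -0.0514;  x2 ← (1−ω)·-0.6000 + ω·-0.0514 = 0.0583

(0.3400, 0.0583)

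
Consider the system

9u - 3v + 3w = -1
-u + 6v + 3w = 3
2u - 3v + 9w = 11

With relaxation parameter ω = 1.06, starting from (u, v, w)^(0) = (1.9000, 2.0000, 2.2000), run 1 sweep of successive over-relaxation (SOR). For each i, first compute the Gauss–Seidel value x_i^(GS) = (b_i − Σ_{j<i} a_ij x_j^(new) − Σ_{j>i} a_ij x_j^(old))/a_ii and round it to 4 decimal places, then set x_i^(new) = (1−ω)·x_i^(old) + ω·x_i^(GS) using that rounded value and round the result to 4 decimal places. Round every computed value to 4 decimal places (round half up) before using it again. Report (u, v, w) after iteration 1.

Iteration 1:
  u: GS value = (-1 - (-3)·2.0000 - (3)·2.2000) / (9) = -0.1778;  u ← (1−ω)·1.9000 + ω·-0.1778 = -0.3025
  v: GS value = (3 - (-1)·-0.3025 - (3)·2.2000) / (6) = -0.6504;  v ← (1−ω)·2.0000 + ω·-0.6504 = -0.8094
  w: GS value = (11 - (2)·-0.3025 - (-3)·-0.8094) / (9) = 1.0196;  w ← (1−ω)·2.2000 + ω·1.0196 = 0.9488

(-0.3025, -0.8094, 0.9488)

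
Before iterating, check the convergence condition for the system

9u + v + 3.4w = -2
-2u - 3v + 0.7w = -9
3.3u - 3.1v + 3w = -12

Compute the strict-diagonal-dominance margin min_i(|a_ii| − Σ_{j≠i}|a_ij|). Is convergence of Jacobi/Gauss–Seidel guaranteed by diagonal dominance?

row 1: |9| − (1+3.4) = 4.6
row 2: |-3| − (2+0.7) = 0.3
row 3: |3| − (3.3+3.1) = -3.4
minimum over rows = -3.4 → not strictly diagonally dominant

-3.4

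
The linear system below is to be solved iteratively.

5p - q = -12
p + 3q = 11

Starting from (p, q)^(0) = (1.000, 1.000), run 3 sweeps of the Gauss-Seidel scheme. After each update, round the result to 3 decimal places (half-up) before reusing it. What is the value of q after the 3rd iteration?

4.188

Iteration 1:
  p = (-12 - (-1)·1.000) / (5) = -2.200
  q = (11 - (1)·-2.200) / (3) = 4.400
Iteration 2:
  p = (-12 - (-1)·4.400) / (5) = -1.520
  q = (11 - (1)·-1.520) / (3) = 4.173
Iteration 3:
  p = (-12 - (-1)·4.173) / (5) = -1.565
  q = (11 - (1)·-1.565) / (3) = 4.188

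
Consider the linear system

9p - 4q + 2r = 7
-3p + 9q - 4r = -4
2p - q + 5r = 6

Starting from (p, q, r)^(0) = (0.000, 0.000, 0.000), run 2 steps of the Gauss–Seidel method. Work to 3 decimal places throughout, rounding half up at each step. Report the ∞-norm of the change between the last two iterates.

0.288

Iteration 1:
  p = (7 - (-4)·0.000 - (2)·0.000) / (9) = 0.778
  q = (-4 - (-3)·0.778 - (-4)·0.000) / (9) = -0.185
  r = (6 - (2)·0.778 - (-1)·-0.185) / (5) = 0.852
Iteration 2:
  p = (7 - (-4)·-0.185 - (2)·0.852) / (9) = 0.506
  q = (-4 - (-3)·0.506 - (-4)·0.852) / (9) = 0.103
  r = (6 - (2)·0.506 - (-1)·0.103) / (5) = 1.018
Change: (-0.272, 0.288, 0.166) → max |·| = 0.288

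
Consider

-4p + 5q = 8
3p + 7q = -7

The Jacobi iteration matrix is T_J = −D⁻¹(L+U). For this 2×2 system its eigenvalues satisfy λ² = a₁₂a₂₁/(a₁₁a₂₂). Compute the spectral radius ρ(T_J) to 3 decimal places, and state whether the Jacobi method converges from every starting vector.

0.732

a₁₂a₂₁/(a₁₁a₂₂) = (5)·(3) / ((-4)·(7)) = -0.535714
ρ = √|-0.535714| = √0.535714 = 0.732
ρ < 1, so Jacobi converges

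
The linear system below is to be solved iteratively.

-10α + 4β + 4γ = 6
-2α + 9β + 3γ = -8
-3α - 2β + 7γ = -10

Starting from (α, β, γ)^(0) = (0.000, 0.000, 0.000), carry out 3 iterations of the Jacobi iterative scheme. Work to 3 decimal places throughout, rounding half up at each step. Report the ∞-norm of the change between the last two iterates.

0.299

Iteration 1:
  α = (6 - (4)·0.000 - (4)·0.000) / (-10) = -0.600
  β = (-8 - (-2)·0.000 - (3)·0.000) / (9) = -0.889
  γ = (-10 - (-3)·0.000 - (-2)·0.000) / (7) = -1.429
Iteration 2:
  α = (6 - (4)·-0.889 - (4)·-1.429) / (-10) = -1.527
  β = (-8 - (-2)·-0.600 - (3)·-1.429) / (9) = -0.546
  γ = (-10 - (-3)·-0.600 - (-2)·-0.889) / (7) = -1.940
Iteration 3:
  α = (6 - (4)·-0.546 - (4)·-1.940) / (-10) = -1.594
  β = (-8 - (-2)·-1.527 - (3)·-1.940) / (9) = -0.582
  γ = (-10 - (-3)·-1.527 - (-2)·-0.546) / (7) = -2.239
Change: (-0.067, -0.036, -0.299) → max |·| = 0.299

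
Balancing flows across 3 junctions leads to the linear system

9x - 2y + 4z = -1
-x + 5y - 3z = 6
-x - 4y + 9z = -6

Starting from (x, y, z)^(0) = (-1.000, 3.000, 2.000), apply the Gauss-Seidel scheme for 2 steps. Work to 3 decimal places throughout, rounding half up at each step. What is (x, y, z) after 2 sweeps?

Iteration 1:
  x = (-1 - (-2)·3.000 - (4)·2.000) / (9) = -0.333
  y = (6 - (-1)·-0.333 - (-3)·2.000) / (5) = 2.333
  z = (-6 - (-1)·-0.333 - (-4)·2.333) / (9) = 0.333
Iteration 2:
  x = (-1 - (-2)·2.333 - (4)·0.333) / (9) = 0.259
  y = (6 - (-1)·0.259 - (-3)·0.333) / (5) = 1.452
  z = (-6 - (-1)·0.259 - (-4)·1.452) / (9) = 0.007

(0.259, 1.452, 0.007)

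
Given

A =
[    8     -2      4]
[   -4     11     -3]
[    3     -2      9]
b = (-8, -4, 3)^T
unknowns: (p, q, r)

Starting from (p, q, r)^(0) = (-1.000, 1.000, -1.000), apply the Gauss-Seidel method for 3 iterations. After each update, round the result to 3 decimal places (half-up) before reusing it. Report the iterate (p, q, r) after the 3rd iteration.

Iteration 1:
  p = (-8 - (-2)·1.000 - (4)·-1.000) / (8) = -0.250
  q = (-4 - (-4)·-0.250 - (-3)·-1.000) / (11) = -0.727
  r = (3 - (3)·-0.250 - (-2)·-0.727) / (9) = 0.255
Iteration 2:
  p = (-8 - (-2)·-0.727 - (4)·0.255) / (8) = -1.309
  q = (-4 - (-4)·-1.309 - (-3)·0.255) / (11) = -0.770
  r = (3 - (3)·-1.309 - (-2)·-0.770) / (9) = 0.599
Iteration 3:
  p = (-8 - (-2)·-0.770 - (4)·0.599) / (8) = -1.492
  q = (-4 - (-4)·-1.492 - (-3)·0.599) / (11) = -0.743
  r = (3 - (3)·-1.492 - (-2)·-0.743) / (9) = 0.666

(-1.492, -0.743, 0.666)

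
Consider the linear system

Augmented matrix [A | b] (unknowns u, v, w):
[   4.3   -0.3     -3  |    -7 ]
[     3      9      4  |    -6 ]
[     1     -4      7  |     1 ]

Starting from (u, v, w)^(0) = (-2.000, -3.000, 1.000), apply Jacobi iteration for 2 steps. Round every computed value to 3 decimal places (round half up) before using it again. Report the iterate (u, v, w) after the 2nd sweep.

(-2.556, 0.285, 0.052)

Iteration 1:
  u = (-7 - (-0.3)·-3.000 - (-3)·1.000) / (4.3) = -1.140
  v = (-6 - (3)·-2.000 - (4)·1.000) / (9) = -0.444
  w = (1 - (1)·-2.000 - (-4)·-3.000) / (7) = -1.286
Iteration 2:
  u = (-7 - (-0.3)·-0.444 - (-3)·-1.286) / (4.3) = -2.556
  v = (-6 - (3)·-1.140 - (4)·-1.286) / (9) = 0.285
  w = (1 - (1)·-1.140 - (-4)·-0.444) / (7) = 0.052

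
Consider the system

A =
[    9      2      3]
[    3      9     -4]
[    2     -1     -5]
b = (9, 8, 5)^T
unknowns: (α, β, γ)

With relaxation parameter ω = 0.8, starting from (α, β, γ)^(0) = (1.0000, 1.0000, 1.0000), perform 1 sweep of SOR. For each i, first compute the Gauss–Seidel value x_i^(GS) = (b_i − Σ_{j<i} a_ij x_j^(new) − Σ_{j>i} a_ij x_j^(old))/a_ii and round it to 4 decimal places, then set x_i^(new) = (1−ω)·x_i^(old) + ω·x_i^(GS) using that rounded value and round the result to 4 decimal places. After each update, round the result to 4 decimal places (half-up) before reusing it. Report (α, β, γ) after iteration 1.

Iteration 1:
  α: GS value = (9 - (2)·1.0000 - (3)·1.0000) / (9) = 0.4444;  α ← (1−ω)·1.0000 + ω·0.4444 = 0.5555
  β: GS value = (8 - (3)·0.5555 - (-4)·1.0000) / (9) = 1.1482;  β ← (1−ω)·1.0000 + ω·1.1482 = 1.1186
  γ: GS value = (5 - (2)·0.5555 - (-1)·1.1186) / (-5) = -1.0015;  γ ← (1−ω)·1.0000 + ω·-1.0015 = -0.6012

(0.5555, 1.1186, -0.6012)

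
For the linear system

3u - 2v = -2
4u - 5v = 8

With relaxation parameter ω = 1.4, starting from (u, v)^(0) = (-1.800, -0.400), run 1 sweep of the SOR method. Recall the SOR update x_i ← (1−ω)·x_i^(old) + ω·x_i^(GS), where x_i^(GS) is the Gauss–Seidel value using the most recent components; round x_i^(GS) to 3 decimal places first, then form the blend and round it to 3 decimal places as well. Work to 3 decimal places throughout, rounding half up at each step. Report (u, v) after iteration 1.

(-0.586, -2.737)

Iteration 1:
  u: GS value = (-2 - (-2)·-0.400) / (3) = -0.933;  u ← (1−ω)·-1.800 + ω·-0.933 = -0.586
  v: GS value = (8 - (4)·-0.586) / (-5) = -2.069;  v ← (1−ω)·-0.400 + ω·-2.069 = -2.737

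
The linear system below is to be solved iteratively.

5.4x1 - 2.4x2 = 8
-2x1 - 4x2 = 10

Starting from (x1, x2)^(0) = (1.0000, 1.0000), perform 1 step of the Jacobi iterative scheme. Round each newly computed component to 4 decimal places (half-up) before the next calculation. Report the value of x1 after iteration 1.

Iteration 1:
  x1 = (8 - (-2.4)·1.0000) / (5.4) = 1.9259
  x2 = (10 - (-2)·1.0000) / (-4) = -3.0000

1.9259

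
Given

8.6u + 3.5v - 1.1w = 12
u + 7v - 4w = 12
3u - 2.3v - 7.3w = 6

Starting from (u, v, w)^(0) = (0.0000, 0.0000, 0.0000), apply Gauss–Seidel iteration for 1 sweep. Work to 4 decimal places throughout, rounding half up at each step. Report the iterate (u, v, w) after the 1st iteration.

Iteration 1:
  u = (12 - (3.5)·0.0000 - (-1.1)·0.0000) / (8.6) = 1.3953
  v = (12 - (1)·1.3953 - (-4)·0.0000) / (7) = 1.5150
  w = (6 - (3)·1.3953 - (-2.3)·1.5150) / (-7.3) = -0.7258

(1.3953, 1.5150, -0.7258)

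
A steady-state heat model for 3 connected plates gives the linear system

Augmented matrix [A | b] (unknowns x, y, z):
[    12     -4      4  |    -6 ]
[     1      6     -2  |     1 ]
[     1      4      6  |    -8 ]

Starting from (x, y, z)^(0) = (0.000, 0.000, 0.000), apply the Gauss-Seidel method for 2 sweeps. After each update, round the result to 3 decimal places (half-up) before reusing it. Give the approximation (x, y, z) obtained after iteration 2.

(0.056, -0.315, -1.133)

Iteration 1:
  x = (-6 - (-4)·0.000 - (4)·0.000) / (12) = -0.500
  y = (1 - (1)·-0.500 - (-2)·0.000) / (6) = 0.250
  z = (-8 - (1)·-0.500 - (4)·0.250) / (6) = -1.417
Iteration 2:
  x = (-6 - (-4)·0.250 - (4)·-1.417) / (12) = 0.056
  y = (1 - (1)·0.056 - (-2)·-1.417) / (6) = -0.315
  z = (-8 - (1)·0.056 - (4)·-0.315) / (6) = -1.133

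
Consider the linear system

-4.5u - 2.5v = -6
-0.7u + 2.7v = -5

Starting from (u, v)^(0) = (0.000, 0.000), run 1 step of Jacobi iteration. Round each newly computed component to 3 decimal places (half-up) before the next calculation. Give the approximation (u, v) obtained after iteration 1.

Iteration 1:
  u = (-6 - (-2.5)·0.000) / (-4.5) = 1.333
  v = (-5 - (-0.7)·0.000) / (2.7) = -1.852

(1.333, -1.852)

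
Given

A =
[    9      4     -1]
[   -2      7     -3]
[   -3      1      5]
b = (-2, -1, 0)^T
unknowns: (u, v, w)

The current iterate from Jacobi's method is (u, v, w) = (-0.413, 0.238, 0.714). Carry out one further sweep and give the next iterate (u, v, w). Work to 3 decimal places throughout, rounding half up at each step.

One sweep:
  u = (-2 - (4)·0.238 - (-1)·0.714) / (9) = -0.249
  v = (-1 - (-2)·-0.413 - (-3)·0.714) / (7) = 0.045
  w = (0 - (-3)·-0.413 - (1)·0.238) / (5) = -0.295

(-0.249, 0.045, -0.295)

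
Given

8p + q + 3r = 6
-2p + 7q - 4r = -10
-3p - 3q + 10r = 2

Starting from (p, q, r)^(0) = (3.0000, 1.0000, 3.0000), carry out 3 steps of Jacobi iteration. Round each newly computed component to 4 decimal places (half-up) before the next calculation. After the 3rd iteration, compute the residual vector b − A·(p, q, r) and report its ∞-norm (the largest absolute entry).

Iteration 1:
  p = (6 - (1)·1.0000 - (3)·3.0000) / (8) = -0.5000
  q = (-10 - (-2)·3.0000 - (-4)·3.0000) / (7) = 1.1429
  r = (2 - (-3)·3.0000 - (-3)·1.0000) / (10) = 1.4000
Iteration 2:
  p = (6 - (1)·1.1429 - (3)·1.4000) / (8) = 0.0821
  q = (-10 - (-2)·-0.5000 - (-4)·1.4000) / (7) = -0.7714
  r = (2 - (-3)·-0.5000 - (-3)·1.1429) / (10) = 0.3929
Iteration 3:
  p = (6 - (1)·-0.7714 - (3)·0.3929) / (8) = 0.6991
  q = (-10 - (-2)·0.0821 - (-4)·0.3929) / (7) = -1.1806
  r = (2 - (-3)·0.0821 - (-3)·-0.7714) / (10) = -0.0068
Residual b − A·x = (1.6082, -0.3648, 0.6235); ∞-norm = 1.6082

1.6082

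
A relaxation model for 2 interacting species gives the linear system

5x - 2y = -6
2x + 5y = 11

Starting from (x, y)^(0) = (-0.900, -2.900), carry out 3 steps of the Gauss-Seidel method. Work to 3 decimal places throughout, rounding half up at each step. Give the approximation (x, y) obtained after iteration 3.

(-0.329, 2.332)

Iteration 1:
  x = (-6 - (-2)·-2.900) / (5) = -2.360
  y = (11 - (2)·-2.360) / (5) = 3.144
Iteration 2:
  x = (-6 - (-2)·3.144) / (5) = 0.058
  y = (11 - (2)·0.058) / (5) = 2.177
Iteration 3:
  x = (-6 - (-2)·2.177) / (5) = -0.329
  y = (11 - (2)·-0.329) / (5) = 2.332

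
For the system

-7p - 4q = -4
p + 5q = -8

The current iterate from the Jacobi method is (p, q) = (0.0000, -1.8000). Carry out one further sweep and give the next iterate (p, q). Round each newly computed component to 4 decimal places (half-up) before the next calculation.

One sweep:
  p = (-4 - (-4)·-1.8000) / (-7) = 1.6000
  q = (-8 - (1)·0.0000) / (5) = -1.6000

(1.6000, -1.6000)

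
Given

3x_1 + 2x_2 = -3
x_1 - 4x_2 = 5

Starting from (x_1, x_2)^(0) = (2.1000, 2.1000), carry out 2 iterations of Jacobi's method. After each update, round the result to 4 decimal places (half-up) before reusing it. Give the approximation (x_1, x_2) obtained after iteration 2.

(-0.5167, -1.8500)

Iteration 1:
  x_1 = (-3 - (2)·2.1000) / (3) = -2.4000
  x_2 = (5 - (1)·2.1000) / (-4) = -0.7250
Iteration 2:
  x_1 = (-3 - (2)·-0.7250) / (3) = -0.5167
  x_2 = (5 - (1)·-2.4000) / (-4) = -1.8500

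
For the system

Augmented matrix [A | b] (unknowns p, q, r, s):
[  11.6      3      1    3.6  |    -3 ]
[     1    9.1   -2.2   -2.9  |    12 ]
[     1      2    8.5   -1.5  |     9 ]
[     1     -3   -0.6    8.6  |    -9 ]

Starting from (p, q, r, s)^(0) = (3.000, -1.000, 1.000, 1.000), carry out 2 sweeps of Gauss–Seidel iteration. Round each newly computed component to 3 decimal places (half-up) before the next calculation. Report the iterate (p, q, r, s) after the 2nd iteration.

(-0.743, 1.514, 0.742, -0.380)

Iteration 1:
  p = (-3 - (3)·-1.000 - (1)·1.000 - (3.6)·1.000) / (11.6) = -0.397
  q = (12 - (1)·-0.397 - (-2.2)·1.000 - (-2.9)·1.000) / (9.1) = 1.923
  r = (9 - (1)·-0.397 - (2)·1.923 - (-1.5)·1.000) / (8.5) = 0.830
  s = (-9 - (1)·-0.397 - (-3)·1.923 - (-0.6)·0.830) / (8.6) = -0.272
Iteration 2:
  p = (-3 - (3)·1.923 - (1)·0.830 - (3.6)·-0.272) / (11.6) = -0.743
  q = (12 - (1)·-0.743 - (-2.2)·0.830 - (-2.9)·-0.272) / (9.1) = 1.514
  r = (9 - (1)·-0.743 - (2)·1.514 - (-1.5)·-0.272) / (8.5) = 0.742
  s = (-9 - (1)·-0.743 - (-3)·1.514 - (-0.6)·0.742) / (8.6) = -0.380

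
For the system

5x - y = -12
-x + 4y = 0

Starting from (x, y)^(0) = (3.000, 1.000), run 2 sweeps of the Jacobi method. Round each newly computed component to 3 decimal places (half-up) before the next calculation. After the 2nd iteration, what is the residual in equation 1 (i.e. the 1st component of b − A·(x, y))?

-1.300

Iteration 1:
  x = (-12 - (-1)·1.000) / (5) = -2.200
  y = (0 - (-1)·3.000) / (4) = 0.750
Iteration 2:
  x = (-12 - (-1)·0.750) / (5) = -2.250
  y = (0 - (-1)·-2.200) / (4) = -0.550
Residual b − A·x = (-1.300, -0.050)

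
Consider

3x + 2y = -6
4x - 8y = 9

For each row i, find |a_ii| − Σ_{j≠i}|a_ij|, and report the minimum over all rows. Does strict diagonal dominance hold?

row 1: |3| − (2) = 1
row 2: |-8| − (4) = 4
minimum over rows = 1 → strictly diagonally dominant (convergence guaranteed)

1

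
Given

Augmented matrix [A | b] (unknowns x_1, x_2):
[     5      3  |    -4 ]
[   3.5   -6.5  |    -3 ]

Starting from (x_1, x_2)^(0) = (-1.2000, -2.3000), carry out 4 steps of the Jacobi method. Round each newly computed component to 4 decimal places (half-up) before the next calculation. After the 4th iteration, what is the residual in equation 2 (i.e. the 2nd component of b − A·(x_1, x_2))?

-1.4351

Iteration 1:
  x_1 = (-4 - (3)·-2.3000) / (5) = 0.5800
  x_2 = (-3 - (3.5)·-1.2000) / (-6.5) = -0.1846
Iteration 2:
  x_1 = (-4 - (3)·-0.1846) / (5) = -0.6892
  x_2 = (-3 - (3.5)·0.5800) / (-6.5) = 0.7738
Iteration 3:
  x_1 = (-4 - (3)·0.7738) / (5) = -1.2643
  x_2 = (-3 - (3.5)·-0.6892) / (-6.5) = 0.0904
Iteration 4:
  x_1 = (-4 - (3)·0.0904) / (5) = -0.8542
  x_2 = (-3 - (3.5)·-1.2643) / (-6.5) = -0.2192
Residual b − A·x = (0.9286, -1.4351)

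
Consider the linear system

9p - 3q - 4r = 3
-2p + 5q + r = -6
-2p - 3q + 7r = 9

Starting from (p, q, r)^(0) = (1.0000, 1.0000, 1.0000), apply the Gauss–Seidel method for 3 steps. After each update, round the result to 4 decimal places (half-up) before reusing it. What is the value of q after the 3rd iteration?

-1.2498

Iteration 1:
  p = (3 - (-3)·1.0000 - (-4)·1.0000) / (9) = 1.1111
  q = (-6 - (-2)·1.1111 - (1)·1.0000) / (5) = -0.9556
  r = (9 - (-2)·1.1111 - (-3)·-0.9556) / (7) = 1.1936
Iteration 2:
  p = (3 - (-3)·-0.9556 - (-4)·1.1936) / (9) = 0.5453
  q = (-6 - (-2)·0.5453 - (1)·1.1936) / (5) = -1.2206
  r = (9 - (-2)·0.5453 - (-3)·-1.2206) / (7) = 0.9184
Iteration 3:
  p = (3 - (-3)·-1.2206 - (-4)·0.9184) / (9) = 0.3346
  q = (-6 - (-2)·0.3346 - (1)·0.9184) / (5) = -1.2498
  r = (9 - (-2)·0.3346 - (-3)·-1.2498) / (7) = 0.8457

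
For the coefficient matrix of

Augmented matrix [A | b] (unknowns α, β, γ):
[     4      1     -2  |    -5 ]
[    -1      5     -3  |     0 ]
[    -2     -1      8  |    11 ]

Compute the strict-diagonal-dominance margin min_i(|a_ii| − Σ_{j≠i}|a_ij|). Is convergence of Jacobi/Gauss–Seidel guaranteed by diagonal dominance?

1

row 1: |4| − (1+2) = 1
row 2: |5| − (1+3) = 1
row 3: |8| − (2+1) = 5
minimum over rows = 1 → strictly diagonally dominant (convergence guaranteed)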